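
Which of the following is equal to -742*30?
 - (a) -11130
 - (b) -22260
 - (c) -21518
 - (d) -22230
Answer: b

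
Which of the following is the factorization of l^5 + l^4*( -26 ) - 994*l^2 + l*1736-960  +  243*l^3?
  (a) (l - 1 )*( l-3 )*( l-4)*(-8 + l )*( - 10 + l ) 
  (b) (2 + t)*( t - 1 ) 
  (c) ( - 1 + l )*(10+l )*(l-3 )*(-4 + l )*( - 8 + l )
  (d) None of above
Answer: a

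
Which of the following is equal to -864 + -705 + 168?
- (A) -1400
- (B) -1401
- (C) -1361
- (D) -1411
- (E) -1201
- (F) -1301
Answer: B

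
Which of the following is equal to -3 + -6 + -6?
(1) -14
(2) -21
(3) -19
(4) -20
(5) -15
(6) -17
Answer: 5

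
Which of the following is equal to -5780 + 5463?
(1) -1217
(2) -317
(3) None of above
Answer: 2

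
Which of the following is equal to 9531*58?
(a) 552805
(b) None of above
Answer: b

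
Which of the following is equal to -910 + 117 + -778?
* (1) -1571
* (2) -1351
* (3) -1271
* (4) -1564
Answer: 1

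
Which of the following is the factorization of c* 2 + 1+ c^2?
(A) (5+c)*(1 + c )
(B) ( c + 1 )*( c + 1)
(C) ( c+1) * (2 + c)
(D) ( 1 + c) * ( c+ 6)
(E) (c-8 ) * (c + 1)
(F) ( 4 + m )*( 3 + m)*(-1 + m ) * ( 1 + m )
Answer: B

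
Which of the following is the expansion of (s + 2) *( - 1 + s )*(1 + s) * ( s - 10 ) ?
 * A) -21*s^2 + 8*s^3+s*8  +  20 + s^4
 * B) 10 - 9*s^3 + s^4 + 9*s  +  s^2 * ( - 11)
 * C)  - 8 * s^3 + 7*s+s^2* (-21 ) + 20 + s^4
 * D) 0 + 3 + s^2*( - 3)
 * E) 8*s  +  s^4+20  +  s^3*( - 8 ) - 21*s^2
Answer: E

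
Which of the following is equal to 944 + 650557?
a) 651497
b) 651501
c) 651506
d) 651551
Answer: b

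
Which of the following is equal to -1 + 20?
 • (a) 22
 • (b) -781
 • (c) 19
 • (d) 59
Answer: c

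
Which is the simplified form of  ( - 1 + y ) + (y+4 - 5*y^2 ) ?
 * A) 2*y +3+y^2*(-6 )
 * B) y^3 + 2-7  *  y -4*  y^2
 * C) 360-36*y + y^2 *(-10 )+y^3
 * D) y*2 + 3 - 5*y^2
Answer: D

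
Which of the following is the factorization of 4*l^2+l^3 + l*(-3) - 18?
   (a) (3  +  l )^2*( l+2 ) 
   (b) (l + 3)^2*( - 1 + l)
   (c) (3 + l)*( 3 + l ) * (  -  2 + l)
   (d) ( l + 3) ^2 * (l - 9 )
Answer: c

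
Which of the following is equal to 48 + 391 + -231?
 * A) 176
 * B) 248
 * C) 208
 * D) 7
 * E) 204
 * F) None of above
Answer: C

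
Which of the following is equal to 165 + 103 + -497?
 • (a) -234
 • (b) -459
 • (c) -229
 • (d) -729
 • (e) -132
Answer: c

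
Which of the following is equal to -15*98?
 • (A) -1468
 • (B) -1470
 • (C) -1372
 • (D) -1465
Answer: B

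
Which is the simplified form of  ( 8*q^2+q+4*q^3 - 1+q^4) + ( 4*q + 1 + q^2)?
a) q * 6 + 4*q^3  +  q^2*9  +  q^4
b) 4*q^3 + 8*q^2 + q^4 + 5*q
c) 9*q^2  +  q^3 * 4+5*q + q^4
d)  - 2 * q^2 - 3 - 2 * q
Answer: c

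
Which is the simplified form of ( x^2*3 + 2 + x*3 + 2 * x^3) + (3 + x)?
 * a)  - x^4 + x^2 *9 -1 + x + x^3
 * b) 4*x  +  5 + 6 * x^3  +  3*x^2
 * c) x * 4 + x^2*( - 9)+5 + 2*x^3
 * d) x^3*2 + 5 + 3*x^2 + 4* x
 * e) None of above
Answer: d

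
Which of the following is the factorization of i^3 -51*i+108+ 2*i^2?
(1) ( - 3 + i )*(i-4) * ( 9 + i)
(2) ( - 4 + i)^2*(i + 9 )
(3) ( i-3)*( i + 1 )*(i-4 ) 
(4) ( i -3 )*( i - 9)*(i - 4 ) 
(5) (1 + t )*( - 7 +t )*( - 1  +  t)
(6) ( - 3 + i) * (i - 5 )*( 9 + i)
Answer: 1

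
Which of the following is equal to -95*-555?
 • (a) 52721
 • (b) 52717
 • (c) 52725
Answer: c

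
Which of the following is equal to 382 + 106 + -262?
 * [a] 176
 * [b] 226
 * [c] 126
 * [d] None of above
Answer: b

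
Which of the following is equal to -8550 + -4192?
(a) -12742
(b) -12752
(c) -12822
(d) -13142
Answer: a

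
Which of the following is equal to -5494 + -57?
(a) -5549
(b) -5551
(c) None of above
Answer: b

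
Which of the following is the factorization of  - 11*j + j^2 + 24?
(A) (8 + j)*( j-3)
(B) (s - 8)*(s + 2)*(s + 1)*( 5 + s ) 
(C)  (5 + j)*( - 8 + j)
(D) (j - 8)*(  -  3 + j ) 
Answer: D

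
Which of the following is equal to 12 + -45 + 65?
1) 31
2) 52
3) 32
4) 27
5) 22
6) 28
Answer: 3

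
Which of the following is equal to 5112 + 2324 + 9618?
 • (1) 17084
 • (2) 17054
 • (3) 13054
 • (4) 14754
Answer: 2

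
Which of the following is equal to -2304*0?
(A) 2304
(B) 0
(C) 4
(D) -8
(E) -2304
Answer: B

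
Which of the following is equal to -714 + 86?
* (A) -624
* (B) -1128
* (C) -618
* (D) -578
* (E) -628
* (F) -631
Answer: E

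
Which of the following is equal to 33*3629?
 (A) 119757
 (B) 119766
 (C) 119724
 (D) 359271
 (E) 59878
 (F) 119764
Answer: A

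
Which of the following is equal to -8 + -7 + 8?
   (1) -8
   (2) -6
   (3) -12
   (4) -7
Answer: 4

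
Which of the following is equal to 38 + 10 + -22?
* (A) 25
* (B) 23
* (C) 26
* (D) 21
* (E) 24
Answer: C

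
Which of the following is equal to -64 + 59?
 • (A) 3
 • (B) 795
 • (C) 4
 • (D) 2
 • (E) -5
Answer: E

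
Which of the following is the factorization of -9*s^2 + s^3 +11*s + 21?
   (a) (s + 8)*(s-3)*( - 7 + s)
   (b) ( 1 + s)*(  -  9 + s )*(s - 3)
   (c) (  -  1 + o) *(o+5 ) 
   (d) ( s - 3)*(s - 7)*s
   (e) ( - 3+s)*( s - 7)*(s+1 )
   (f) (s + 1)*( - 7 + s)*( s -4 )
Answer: e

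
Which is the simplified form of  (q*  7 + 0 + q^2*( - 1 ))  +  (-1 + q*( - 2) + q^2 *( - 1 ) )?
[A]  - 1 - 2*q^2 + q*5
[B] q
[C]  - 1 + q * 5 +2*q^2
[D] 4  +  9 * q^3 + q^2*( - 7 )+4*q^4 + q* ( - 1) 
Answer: A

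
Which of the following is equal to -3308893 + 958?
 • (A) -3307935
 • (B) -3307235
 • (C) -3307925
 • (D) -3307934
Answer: A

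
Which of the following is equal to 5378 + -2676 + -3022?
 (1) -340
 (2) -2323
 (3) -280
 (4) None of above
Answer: 4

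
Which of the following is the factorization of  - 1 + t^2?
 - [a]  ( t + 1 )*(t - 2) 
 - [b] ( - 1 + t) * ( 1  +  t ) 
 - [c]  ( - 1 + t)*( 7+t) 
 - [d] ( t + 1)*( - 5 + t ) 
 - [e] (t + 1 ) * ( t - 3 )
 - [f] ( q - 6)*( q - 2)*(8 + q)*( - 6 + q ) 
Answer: b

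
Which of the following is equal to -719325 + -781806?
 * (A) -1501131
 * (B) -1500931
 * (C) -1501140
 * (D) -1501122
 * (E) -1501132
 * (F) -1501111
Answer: A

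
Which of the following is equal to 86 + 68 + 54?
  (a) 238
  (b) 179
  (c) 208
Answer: c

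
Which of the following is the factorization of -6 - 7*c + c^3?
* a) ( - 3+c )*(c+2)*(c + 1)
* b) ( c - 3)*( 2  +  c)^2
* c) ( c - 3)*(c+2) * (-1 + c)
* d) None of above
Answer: a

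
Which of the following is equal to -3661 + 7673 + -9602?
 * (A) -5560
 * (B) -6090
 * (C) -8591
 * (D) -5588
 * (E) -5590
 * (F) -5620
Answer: E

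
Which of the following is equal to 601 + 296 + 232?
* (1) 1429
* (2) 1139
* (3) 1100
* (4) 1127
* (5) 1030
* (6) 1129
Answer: 6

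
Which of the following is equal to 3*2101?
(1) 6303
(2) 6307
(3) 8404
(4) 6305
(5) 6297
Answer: 1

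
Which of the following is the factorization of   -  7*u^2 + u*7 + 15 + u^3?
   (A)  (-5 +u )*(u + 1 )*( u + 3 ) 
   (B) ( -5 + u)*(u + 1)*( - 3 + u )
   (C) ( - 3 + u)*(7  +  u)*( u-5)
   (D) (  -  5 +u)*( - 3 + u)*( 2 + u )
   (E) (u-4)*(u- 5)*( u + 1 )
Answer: B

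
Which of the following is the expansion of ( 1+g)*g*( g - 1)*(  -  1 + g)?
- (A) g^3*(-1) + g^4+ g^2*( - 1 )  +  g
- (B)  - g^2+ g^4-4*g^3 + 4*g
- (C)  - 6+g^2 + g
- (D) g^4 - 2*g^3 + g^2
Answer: A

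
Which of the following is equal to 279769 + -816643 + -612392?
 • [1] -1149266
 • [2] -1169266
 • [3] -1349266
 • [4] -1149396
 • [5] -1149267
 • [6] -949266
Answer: 1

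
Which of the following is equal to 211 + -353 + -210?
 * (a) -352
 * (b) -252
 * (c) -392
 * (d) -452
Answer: a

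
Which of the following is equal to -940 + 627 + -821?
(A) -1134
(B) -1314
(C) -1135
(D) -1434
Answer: A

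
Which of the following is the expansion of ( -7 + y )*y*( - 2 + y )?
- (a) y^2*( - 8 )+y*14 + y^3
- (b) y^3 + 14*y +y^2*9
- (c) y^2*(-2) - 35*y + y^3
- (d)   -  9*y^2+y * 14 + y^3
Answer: d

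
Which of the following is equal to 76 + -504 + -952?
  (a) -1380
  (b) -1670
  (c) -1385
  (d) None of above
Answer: a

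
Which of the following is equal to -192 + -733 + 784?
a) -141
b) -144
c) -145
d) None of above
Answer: a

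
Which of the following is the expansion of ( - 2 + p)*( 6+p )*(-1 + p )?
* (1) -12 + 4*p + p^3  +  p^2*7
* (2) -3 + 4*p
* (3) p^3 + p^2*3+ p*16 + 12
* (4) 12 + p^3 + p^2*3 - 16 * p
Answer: 4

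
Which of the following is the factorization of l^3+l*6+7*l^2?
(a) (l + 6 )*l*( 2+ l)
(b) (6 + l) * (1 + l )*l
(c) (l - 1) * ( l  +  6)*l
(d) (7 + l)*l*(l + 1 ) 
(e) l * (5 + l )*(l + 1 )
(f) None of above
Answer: b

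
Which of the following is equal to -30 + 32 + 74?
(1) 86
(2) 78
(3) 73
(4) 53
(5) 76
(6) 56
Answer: 5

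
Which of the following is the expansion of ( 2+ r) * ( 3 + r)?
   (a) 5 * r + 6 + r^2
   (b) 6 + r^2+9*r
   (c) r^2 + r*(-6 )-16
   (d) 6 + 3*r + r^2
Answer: a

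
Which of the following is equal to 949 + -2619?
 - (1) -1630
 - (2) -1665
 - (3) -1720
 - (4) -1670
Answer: 4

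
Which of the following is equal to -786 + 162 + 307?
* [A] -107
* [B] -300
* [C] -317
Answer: C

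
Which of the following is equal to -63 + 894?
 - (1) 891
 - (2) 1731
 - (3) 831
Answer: 3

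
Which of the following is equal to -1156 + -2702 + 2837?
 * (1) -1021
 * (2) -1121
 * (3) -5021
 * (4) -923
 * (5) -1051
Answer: 1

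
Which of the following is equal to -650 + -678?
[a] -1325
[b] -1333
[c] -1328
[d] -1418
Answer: c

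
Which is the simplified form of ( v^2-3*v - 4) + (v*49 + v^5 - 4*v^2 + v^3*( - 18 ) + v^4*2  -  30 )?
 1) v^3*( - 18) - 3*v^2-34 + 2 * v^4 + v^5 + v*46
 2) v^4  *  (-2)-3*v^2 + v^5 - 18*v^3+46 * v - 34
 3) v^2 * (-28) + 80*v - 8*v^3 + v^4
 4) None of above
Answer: 1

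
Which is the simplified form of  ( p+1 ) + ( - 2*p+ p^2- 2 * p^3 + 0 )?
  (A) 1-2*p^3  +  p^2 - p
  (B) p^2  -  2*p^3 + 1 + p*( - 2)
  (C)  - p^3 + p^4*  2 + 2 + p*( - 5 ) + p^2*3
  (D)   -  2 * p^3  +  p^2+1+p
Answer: A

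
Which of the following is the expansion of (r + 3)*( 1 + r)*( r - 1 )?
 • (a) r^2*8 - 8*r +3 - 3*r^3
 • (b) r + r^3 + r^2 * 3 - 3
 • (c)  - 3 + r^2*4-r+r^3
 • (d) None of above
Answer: d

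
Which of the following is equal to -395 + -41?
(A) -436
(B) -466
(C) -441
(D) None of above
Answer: A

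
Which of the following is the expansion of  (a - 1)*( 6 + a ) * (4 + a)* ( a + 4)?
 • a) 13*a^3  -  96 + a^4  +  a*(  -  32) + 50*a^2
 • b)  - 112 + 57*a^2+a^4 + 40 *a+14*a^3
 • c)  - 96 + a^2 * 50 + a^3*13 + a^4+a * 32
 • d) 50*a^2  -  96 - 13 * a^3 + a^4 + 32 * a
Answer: c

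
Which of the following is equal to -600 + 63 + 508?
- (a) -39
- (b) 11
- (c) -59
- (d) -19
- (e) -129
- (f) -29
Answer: f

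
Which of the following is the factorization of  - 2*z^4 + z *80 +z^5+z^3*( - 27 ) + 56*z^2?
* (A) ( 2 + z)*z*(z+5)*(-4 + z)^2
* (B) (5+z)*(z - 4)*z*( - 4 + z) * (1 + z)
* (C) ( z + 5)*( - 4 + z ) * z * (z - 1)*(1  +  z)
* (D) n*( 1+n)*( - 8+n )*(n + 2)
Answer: B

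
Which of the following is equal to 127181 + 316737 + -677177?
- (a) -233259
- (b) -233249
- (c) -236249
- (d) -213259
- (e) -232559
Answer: a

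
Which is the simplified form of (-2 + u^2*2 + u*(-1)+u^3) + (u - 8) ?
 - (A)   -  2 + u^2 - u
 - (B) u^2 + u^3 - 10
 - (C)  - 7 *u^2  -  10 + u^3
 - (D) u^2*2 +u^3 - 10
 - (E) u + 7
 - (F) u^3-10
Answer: D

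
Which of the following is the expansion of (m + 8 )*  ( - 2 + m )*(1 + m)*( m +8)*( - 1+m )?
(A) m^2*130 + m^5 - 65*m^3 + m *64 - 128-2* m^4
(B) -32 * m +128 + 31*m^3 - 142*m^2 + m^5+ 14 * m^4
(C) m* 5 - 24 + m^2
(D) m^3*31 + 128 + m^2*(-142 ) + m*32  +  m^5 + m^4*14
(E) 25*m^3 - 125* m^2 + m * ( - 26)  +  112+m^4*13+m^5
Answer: B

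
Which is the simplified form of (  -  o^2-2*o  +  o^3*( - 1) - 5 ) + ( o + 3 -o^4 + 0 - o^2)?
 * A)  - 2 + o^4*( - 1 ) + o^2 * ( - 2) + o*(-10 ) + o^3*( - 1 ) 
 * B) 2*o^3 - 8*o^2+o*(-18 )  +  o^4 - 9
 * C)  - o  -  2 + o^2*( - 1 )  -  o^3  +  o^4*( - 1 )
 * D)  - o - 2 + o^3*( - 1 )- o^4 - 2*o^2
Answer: D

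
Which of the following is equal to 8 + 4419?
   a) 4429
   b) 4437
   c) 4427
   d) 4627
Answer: c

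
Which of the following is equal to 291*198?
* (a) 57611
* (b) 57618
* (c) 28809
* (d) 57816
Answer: b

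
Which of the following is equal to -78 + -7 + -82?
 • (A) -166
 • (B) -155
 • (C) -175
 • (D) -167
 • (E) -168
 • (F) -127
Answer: D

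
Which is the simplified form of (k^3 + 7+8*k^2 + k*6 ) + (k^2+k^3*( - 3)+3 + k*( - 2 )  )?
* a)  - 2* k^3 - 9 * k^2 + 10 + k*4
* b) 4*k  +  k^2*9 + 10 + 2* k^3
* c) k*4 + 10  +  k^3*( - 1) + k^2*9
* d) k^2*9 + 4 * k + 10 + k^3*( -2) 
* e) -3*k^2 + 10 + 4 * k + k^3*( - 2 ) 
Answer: d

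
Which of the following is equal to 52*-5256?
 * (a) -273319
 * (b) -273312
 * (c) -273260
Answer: b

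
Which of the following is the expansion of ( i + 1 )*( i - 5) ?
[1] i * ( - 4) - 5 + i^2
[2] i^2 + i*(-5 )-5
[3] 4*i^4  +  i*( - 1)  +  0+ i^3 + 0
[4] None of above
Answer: 1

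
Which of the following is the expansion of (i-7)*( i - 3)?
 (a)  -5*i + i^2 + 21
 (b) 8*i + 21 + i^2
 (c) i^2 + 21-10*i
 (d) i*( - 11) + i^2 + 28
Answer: c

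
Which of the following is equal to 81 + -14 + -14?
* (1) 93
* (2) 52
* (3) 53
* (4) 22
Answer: 3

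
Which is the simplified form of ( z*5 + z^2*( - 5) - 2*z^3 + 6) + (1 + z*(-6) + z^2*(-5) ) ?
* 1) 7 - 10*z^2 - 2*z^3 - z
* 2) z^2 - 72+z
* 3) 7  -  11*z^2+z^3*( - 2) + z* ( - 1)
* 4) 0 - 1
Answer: 1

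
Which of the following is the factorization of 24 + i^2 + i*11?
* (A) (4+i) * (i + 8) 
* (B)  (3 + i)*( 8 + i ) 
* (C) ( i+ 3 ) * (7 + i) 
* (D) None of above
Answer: B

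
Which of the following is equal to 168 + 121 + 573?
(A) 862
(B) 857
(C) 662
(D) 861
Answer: A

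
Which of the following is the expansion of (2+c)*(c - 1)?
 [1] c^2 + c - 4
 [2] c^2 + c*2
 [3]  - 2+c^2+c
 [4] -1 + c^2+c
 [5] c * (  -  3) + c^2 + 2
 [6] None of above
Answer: 3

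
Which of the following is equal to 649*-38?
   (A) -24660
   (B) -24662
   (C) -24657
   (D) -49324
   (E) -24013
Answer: B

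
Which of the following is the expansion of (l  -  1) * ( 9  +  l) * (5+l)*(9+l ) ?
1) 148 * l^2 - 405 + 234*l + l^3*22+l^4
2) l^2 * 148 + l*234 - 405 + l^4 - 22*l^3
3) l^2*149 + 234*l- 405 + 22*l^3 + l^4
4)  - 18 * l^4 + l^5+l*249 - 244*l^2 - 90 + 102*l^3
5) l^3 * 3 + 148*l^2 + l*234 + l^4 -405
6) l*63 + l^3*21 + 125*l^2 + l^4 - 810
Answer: 1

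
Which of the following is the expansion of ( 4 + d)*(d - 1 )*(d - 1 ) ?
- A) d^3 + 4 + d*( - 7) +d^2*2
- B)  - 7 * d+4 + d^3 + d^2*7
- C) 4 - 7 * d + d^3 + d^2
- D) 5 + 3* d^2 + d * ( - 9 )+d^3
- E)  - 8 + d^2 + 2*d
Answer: A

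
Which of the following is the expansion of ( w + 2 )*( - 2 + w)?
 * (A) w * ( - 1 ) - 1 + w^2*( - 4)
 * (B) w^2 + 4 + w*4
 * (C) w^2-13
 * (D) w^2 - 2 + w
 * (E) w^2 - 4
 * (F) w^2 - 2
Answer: E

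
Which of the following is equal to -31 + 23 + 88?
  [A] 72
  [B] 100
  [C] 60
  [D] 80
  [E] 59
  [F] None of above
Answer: D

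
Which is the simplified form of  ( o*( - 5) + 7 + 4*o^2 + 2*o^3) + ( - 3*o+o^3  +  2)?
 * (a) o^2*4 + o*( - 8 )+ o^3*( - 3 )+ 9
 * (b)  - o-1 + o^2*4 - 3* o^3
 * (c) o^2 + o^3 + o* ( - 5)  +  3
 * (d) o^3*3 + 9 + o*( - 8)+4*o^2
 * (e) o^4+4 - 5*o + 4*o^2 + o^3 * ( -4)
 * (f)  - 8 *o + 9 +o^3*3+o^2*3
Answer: d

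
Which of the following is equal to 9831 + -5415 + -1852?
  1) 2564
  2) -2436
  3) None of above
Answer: 1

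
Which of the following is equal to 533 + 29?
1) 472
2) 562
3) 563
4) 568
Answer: 2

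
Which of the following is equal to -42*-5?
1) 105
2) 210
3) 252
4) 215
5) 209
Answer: 2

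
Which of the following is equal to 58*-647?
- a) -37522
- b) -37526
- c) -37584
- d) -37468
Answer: b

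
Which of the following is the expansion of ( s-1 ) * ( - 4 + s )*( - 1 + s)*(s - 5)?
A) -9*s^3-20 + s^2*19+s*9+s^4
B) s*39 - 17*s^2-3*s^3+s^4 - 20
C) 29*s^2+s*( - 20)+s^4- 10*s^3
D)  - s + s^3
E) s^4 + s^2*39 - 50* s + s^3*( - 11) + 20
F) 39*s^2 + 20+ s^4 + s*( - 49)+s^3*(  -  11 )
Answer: F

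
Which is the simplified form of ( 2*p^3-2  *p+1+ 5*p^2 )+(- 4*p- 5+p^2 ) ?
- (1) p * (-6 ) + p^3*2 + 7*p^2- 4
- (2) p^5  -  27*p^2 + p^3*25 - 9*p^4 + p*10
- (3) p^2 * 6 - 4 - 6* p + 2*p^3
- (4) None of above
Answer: 3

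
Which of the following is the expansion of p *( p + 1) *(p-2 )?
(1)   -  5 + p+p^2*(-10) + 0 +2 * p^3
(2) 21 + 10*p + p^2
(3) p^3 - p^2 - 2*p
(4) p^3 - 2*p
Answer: 3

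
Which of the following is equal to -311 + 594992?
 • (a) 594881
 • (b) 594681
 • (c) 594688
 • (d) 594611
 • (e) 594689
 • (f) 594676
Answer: b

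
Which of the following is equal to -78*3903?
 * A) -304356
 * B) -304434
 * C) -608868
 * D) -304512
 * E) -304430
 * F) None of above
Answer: B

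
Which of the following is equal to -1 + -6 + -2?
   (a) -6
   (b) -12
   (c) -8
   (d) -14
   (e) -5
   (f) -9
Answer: f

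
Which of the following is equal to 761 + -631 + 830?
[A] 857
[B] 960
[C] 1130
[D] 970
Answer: B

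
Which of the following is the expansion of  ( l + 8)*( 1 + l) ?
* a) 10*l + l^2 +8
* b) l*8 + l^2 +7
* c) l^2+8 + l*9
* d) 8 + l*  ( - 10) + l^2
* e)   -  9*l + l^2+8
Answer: c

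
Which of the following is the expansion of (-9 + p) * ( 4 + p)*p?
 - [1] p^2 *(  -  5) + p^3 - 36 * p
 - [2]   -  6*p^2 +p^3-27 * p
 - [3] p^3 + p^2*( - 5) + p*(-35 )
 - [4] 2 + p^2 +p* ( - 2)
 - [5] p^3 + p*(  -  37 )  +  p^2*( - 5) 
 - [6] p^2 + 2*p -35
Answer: 1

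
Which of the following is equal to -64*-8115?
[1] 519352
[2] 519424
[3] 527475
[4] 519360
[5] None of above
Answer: 4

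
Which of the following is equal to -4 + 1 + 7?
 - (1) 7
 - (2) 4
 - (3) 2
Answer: 2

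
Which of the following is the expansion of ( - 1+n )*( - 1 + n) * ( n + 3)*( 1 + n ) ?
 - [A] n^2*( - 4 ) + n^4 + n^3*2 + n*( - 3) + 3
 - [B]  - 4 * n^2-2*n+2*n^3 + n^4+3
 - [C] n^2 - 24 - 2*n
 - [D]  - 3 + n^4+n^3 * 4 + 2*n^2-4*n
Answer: B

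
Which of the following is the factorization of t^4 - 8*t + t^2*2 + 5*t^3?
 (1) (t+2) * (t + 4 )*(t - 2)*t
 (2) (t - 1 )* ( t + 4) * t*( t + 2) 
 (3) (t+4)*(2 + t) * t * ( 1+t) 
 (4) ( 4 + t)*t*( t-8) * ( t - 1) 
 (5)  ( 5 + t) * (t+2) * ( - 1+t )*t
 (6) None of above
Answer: 2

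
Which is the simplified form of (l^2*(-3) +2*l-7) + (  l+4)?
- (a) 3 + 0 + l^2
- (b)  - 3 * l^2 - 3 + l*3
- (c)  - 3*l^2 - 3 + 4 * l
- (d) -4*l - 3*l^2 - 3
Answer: b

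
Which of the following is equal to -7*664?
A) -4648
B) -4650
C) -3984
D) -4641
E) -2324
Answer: A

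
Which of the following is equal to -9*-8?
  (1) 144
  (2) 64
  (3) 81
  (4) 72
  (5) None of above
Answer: 4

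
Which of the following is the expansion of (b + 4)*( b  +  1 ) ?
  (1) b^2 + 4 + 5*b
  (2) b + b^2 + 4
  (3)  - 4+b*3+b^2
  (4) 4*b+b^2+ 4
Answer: 1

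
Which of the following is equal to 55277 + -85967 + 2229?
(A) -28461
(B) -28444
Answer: A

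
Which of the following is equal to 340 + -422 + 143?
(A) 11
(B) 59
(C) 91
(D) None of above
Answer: D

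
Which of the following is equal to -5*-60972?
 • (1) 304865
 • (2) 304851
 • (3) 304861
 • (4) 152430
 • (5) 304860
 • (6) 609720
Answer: 5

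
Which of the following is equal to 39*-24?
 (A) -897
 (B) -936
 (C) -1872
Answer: B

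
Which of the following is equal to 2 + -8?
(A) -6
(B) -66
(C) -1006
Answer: A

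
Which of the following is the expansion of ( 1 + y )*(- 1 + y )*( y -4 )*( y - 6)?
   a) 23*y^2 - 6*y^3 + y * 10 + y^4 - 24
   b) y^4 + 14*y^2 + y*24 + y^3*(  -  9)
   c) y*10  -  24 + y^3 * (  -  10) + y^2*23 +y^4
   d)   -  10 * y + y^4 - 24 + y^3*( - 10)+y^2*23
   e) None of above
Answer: c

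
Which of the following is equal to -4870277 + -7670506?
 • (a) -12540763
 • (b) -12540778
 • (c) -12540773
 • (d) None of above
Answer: d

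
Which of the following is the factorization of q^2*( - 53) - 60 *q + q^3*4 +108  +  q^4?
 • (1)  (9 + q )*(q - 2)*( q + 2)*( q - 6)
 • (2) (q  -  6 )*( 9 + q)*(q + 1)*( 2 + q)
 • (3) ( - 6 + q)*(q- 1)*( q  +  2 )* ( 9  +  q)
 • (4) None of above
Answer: 3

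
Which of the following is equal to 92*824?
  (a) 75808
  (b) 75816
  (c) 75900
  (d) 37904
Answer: a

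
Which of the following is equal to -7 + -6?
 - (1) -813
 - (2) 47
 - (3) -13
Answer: 3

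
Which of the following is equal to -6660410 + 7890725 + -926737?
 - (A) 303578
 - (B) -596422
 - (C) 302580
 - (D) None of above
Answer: A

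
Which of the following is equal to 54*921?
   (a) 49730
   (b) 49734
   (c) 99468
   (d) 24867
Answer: b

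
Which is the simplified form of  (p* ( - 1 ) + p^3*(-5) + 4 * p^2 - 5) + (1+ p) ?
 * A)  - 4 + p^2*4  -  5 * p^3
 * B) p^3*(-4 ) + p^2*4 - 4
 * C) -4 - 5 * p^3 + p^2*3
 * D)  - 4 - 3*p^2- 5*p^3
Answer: A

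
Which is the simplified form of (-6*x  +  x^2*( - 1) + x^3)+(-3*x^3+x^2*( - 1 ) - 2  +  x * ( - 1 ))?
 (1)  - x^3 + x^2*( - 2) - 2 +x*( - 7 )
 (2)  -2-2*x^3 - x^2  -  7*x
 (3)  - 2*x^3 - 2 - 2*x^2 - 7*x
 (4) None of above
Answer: 3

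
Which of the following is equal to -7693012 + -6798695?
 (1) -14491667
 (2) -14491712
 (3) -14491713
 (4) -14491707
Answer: 4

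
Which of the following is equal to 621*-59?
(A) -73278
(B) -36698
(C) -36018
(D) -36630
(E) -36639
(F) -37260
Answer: E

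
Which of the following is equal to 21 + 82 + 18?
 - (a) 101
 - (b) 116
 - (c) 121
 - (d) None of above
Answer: c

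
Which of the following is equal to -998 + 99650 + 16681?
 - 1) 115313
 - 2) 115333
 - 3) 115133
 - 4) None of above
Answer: 2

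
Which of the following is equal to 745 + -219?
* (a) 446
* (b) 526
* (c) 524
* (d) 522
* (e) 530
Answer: b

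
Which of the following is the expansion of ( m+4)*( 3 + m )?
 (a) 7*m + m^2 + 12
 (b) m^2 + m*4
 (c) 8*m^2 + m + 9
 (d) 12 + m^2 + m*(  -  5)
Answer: a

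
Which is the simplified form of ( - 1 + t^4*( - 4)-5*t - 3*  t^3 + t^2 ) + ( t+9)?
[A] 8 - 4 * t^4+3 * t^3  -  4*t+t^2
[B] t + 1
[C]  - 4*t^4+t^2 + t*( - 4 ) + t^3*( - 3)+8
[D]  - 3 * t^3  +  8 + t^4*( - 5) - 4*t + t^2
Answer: C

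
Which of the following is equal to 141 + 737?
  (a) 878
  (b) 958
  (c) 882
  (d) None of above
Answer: a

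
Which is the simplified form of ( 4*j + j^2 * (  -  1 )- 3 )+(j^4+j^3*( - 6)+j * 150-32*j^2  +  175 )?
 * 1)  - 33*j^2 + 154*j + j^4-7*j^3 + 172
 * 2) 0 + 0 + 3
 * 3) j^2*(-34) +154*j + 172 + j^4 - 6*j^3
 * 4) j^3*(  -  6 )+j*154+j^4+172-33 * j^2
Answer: 4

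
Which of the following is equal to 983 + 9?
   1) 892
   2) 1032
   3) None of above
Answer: 3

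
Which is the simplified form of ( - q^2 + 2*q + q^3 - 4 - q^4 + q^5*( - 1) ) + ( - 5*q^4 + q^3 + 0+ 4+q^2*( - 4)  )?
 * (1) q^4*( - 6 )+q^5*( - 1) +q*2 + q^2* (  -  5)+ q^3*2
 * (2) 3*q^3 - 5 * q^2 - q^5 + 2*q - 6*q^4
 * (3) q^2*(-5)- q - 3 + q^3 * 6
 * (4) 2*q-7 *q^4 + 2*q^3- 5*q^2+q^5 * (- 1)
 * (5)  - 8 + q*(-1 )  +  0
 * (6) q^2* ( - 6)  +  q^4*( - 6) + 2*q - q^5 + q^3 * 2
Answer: 1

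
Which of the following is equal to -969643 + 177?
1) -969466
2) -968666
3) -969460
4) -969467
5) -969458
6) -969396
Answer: 1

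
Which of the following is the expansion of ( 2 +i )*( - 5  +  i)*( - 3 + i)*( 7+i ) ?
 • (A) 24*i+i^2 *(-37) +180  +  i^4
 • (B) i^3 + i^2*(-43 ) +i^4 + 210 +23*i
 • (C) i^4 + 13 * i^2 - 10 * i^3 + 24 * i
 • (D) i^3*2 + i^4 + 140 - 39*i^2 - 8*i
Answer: B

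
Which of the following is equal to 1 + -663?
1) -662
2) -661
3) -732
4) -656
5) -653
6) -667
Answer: 1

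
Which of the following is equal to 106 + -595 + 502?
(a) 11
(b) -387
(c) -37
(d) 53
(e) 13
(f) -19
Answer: e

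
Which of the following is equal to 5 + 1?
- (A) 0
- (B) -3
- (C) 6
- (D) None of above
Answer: C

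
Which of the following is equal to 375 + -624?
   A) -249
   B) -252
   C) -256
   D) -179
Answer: A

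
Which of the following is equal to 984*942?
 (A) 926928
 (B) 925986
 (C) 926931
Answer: A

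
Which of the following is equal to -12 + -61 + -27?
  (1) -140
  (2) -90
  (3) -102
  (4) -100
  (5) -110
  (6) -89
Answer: 4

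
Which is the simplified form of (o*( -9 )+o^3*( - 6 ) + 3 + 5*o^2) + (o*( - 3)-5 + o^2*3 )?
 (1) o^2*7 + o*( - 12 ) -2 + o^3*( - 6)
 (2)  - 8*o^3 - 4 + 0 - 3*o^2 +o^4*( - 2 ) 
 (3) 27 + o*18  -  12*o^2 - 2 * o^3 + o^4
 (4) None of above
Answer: 4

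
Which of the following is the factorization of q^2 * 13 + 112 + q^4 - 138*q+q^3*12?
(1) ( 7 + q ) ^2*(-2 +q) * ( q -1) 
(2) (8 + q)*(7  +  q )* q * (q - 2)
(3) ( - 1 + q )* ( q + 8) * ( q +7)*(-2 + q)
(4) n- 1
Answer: 3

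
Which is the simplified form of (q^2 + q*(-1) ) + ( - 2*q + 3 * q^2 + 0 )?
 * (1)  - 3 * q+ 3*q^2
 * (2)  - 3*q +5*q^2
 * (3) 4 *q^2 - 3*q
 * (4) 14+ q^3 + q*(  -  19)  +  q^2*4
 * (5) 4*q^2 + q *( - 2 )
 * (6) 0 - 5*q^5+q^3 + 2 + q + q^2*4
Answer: 3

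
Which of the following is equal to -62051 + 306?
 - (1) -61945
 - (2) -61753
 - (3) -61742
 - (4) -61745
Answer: 4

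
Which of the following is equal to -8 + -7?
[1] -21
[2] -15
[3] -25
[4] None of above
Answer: 2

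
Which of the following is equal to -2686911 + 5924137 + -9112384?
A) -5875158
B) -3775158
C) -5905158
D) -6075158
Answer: A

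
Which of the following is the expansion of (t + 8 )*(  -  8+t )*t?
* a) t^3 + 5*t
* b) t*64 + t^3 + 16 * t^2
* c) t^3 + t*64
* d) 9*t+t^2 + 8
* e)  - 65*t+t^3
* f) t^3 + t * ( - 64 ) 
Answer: f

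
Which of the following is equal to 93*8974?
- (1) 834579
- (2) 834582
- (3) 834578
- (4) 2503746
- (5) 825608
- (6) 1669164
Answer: 2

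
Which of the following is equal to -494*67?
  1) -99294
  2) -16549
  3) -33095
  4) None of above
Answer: 4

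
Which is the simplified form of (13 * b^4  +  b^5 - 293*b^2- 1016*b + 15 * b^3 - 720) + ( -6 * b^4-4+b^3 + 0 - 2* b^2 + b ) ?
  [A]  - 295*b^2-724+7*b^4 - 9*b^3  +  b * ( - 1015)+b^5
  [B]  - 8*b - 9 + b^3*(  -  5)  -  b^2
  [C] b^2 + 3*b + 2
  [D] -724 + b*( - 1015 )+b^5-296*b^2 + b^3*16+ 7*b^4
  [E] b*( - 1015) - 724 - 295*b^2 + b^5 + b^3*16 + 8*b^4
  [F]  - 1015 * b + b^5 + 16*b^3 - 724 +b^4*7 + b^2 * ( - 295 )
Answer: F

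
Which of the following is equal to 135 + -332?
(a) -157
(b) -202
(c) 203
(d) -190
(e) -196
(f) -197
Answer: f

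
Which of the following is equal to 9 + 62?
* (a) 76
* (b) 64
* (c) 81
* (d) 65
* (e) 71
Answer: e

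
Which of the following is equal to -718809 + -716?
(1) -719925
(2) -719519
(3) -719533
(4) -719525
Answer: 4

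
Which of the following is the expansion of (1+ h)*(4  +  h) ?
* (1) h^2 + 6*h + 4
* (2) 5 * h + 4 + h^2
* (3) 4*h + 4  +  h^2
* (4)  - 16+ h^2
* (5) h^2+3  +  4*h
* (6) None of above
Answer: 2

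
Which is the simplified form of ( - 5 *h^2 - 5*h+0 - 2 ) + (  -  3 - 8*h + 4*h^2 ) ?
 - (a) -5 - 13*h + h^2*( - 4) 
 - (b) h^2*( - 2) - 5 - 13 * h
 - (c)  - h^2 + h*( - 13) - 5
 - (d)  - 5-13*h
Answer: c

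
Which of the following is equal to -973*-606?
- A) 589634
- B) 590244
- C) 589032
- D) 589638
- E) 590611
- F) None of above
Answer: D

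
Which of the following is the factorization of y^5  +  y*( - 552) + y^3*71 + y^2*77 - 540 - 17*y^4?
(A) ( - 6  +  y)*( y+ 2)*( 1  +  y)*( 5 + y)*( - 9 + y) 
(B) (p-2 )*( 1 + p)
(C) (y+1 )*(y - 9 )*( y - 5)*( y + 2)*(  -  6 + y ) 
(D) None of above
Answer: C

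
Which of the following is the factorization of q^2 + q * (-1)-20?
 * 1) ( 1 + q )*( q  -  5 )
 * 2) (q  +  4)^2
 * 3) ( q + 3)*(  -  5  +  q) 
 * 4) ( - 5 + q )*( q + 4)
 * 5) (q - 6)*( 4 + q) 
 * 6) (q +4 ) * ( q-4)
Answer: 4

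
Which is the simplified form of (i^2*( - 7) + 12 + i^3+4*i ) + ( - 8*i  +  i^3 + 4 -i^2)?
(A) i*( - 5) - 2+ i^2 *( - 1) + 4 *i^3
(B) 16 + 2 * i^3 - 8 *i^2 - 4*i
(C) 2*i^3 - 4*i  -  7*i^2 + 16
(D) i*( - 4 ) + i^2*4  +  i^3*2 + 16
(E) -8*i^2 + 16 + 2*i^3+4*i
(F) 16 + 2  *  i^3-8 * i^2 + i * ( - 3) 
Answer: B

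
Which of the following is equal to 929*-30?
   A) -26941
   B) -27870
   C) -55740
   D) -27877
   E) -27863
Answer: B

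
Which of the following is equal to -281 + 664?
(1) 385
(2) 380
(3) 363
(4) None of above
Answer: 4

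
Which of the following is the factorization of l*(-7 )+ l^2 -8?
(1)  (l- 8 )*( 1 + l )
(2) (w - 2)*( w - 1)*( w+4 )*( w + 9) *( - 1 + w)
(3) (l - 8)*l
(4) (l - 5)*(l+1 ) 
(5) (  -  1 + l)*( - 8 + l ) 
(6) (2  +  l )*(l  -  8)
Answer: 1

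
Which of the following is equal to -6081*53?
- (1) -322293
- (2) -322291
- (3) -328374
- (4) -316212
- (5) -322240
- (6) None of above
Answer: 1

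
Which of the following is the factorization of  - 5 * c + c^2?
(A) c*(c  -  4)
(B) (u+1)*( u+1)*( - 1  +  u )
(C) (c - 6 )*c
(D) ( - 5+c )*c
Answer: D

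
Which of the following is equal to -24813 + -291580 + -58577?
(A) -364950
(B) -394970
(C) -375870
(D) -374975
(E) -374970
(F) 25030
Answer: E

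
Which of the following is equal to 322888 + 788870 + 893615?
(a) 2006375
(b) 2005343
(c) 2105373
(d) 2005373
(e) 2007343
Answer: d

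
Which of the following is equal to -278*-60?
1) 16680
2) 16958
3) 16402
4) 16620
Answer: 1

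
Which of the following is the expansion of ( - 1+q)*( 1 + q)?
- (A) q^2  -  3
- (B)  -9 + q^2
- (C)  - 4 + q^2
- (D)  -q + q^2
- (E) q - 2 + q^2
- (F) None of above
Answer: F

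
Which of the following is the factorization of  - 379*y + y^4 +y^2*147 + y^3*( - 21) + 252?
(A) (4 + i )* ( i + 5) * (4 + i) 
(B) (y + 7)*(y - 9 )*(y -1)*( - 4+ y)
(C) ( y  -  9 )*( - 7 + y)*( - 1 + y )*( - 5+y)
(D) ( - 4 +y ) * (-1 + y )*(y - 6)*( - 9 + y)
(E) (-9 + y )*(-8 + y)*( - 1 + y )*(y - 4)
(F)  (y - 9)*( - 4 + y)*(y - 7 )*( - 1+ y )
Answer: F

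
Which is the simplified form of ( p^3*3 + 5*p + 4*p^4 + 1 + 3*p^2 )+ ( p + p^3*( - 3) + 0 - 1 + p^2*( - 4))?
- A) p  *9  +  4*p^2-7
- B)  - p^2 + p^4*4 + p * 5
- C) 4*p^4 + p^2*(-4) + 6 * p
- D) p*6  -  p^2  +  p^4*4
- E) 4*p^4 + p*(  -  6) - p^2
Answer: D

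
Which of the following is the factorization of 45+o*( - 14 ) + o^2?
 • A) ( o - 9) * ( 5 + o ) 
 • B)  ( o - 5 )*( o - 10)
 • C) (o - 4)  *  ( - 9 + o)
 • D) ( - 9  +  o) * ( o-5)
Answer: D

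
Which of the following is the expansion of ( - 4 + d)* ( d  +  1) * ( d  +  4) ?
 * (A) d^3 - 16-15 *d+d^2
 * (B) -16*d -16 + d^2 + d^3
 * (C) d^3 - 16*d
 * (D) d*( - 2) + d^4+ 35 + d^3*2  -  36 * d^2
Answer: B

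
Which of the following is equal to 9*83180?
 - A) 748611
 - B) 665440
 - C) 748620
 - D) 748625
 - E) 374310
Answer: C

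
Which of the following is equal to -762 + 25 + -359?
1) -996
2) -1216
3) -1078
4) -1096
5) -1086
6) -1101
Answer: 4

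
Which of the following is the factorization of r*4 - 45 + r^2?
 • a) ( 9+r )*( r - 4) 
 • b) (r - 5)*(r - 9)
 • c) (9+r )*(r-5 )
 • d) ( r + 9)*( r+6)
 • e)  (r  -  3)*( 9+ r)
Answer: c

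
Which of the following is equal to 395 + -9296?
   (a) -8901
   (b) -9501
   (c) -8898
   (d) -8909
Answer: a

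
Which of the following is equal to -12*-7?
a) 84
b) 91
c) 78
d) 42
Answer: a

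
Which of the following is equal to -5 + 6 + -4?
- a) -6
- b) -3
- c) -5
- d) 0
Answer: b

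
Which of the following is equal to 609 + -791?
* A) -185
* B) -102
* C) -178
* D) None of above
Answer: D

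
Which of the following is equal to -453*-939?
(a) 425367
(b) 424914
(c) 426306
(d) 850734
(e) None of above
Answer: a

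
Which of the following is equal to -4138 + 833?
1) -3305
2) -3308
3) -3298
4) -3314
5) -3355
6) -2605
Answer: 1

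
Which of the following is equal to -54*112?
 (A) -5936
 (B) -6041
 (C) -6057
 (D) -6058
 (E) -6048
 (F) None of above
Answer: E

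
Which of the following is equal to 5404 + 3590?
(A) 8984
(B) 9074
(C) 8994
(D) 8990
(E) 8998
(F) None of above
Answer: C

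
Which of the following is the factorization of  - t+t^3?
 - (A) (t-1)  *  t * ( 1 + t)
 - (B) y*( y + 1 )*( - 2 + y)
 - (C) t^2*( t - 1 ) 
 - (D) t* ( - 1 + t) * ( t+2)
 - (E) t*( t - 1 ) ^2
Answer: A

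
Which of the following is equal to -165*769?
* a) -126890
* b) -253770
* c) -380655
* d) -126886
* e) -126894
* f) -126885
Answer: f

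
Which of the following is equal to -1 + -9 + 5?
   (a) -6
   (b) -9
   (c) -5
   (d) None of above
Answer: c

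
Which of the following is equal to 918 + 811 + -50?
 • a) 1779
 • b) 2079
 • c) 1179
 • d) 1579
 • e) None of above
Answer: e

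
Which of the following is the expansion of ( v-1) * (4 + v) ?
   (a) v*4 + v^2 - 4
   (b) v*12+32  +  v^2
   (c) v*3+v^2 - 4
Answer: c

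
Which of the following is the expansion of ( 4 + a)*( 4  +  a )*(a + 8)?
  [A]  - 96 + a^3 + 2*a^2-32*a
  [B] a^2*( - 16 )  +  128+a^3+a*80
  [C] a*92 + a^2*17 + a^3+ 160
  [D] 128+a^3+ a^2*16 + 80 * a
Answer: D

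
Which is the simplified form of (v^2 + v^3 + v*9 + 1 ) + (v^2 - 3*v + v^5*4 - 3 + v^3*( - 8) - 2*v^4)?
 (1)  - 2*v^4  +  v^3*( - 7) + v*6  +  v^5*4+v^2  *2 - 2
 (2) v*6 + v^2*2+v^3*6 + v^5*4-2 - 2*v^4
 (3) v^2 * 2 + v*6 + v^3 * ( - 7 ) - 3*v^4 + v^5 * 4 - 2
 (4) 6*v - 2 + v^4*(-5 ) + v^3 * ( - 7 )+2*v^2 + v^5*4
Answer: 1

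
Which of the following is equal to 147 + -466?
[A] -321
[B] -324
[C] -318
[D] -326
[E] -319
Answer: E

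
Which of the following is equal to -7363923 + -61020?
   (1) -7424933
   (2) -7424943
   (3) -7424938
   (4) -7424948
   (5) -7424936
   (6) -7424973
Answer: 2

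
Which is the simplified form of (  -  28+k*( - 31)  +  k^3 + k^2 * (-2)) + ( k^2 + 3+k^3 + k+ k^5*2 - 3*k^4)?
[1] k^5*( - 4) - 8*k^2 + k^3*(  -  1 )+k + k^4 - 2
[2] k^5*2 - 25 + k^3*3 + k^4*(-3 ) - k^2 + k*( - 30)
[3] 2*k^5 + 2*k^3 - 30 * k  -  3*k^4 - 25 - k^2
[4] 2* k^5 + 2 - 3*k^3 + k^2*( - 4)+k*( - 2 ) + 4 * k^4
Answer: 3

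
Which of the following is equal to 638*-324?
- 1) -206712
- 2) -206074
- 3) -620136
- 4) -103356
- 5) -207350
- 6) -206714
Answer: 1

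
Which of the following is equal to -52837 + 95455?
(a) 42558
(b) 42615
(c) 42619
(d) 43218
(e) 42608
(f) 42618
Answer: f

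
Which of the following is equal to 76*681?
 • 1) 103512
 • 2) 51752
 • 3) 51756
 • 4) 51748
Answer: 3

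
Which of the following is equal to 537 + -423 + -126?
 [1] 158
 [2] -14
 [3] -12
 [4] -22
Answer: 3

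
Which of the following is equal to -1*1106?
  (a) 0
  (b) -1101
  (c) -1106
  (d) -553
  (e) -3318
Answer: c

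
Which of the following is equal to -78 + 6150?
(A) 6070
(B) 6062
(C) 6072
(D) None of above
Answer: C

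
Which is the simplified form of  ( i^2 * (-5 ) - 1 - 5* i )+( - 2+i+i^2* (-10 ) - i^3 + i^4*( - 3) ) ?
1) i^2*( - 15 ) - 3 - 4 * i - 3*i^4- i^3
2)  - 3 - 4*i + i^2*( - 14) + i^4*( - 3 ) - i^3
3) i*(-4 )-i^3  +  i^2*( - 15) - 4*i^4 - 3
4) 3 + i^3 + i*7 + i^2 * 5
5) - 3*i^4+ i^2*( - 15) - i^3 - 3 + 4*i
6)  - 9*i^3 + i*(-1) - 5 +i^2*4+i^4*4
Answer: 1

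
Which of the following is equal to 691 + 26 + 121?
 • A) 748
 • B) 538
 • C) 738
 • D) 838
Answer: D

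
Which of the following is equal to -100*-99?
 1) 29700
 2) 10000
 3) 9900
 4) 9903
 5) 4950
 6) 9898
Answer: 3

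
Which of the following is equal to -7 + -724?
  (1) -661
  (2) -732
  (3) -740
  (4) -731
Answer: 4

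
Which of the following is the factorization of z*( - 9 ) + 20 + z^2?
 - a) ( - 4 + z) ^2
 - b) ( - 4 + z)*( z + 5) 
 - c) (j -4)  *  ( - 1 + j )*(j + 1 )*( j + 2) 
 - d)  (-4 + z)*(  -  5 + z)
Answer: d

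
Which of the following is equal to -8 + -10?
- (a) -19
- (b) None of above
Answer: b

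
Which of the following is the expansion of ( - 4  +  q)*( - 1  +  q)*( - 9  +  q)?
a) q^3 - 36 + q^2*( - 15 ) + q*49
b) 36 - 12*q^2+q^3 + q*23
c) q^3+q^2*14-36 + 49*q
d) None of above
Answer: d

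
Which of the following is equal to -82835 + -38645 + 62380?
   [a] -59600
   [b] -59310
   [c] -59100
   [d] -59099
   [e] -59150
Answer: c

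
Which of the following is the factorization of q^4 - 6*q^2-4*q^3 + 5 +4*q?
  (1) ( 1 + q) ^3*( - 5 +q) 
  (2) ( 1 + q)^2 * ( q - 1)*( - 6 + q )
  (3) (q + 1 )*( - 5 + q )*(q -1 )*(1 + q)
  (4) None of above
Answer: 3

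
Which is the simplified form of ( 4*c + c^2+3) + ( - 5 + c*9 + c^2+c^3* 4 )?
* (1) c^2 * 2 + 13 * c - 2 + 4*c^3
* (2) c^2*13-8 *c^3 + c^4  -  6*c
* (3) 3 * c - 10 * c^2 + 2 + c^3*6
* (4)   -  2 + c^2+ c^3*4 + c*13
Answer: 1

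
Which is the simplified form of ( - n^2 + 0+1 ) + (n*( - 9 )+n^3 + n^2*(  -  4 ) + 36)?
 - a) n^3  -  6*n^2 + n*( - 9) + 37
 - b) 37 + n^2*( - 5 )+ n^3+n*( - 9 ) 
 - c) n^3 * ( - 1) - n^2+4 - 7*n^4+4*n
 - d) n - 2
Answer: b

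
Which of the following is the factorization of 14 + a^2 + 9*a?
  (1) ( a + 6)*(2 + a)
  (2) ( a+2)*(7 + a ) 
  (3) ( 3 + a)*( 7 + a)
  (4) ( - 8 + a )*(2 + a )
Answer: 2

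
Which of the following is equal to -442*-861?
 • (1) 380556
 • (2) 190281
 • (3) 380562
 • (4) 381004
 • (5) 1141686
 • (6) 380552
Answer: 3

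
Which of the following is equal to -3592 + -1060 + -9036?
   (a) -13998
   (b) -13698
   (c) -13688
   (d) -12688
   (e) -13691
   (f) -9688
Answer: c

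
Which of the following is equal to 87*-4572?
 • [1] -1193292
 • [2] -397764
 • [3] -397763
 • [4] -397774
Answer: 2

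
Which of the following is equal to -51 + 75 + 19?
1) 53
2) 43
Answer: 2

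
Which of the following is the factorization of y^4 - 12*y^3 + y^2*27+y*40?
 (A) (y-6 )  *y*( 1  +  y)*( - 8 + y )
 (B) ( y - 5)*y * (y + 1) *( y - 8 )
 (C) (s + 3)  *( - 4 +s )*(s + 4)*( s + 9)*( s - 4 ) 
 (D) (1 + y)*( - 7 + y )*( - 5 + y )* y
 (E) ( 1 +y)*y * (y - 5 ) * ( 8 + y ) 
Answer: B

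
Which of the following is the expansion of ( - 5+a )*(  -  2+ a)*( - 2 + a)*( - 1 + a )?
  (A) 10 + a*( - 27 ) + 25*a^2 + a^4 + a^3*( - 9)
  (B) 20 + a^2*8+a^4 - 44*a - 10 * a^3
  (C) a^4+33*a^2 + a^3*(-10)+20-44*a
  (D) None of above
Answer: C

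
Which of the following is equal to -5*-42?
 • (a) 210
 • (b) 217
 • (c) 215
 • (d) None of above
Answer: a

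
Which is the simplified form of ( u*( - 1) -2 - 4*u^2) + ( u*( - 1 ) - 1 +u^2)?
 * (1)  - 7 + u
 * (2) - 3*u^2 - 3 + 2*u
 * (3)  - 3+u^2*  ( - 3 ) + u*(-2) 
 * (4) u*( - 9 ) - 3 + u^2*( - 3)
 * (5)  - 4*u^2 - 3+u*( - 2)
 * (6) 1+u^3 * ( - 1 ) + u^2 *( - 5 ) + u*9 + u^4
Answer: 3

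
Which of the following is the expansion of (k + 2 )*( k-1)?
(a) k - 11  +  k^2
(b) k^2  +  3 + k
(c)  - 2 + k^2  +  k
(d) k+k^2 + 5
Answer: c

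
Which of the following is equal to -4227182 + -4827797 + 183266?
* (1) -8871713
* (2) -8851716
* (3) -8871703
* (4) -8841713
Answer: 1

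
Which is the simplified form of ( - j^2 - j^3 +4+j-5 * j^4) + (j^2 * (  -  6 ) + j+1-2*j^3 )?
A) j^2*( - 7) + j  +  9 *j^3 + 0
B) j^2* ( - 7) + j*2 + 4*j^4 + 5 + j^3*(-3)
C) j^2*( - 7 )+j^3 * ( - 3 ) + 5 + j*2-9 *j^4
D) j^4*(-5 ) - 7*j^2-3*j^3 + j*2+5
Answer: D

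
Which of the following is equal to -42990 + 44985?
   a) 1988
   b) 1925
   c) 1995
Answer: c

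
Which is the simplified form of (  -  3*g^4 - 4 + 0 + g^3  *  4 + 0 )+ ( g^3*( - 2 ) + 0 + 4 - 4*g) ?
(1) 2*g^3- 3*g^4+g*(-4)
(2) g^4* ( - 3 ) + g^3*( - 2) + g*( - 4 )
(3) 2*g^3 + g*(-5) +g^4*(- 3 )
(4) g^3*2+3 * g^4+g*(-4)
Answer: 1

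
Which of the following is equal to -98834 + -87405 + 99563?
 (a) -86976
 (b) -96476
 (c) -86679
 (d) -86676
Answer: d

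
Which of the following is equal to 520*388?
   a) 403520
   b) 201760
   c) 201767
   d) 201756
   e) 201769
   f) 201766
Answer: b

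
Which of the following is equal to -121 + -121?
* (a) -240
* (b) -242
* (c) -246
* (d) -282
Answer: b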